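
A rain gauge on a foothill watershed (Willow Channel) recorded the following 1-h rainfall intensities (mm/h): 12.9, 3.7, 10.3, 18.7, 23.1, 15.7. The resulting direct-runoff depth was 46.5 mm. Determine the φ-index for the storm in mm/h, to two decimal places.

Only the 5 blocks with intensity above φ contribute runoff: 12.9, 10.3, 18.7, 23.1, 15.7 mm/h.
Σ(I−φ)·Δt = d  ⇒  (12.9+10.3+18.7+23.1+15.7 − 5φ)·1 = 46.5
φ = (80.70 − 46.5/1) / 5 = 6.84 mm/h.

φ ≈ 6.84 mm/h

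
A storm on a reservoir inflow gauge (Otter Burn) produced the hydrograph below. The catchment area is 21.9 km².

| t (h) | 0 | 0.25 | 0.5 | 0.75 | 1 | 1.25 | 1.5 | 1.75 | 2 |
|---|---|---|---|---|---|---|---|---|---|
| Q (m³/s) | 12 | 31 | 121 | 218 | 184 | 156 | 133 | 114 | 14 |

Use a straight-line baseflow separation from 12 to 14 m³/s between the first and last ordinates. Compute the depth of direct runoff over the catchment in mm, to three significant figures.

d ≈ 35.6 mm

Direct runoff: 0.00, 18.75, 108.50, 205.25, 171.00, 142.75, 119.50, 100.25, 0.00 m³/s; ΣQ_DR = 866.0 m³/s.
V = ΣQ_DR · Δt = 866.0 × 900 s = 7.794 × 10^5 m³.
Over A = 21.9 km², depth = V / A = 35.6 mm.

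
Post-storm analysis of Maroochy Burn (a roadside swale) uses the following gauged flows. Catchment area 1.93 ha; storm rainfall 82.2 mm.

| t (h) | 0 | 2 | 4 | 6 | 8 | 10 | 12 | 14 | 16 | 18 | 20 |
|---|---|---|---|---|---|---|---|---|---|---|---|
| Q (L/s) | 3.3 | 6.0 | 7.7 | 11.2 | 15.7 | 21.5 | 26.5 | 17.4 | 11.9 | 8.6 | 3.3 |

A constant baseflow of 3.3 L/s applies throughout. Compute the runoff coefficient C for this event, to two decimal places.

ΣQ_DR = 96.80 L/s; V = ΣQ_DR·Δt = 6.970 × 10^5 L.
Runoff depth d = V / A = 36.11 mm.
C = d / P = 36.11 / 82.2 = 0.44.

C ≈ 0.44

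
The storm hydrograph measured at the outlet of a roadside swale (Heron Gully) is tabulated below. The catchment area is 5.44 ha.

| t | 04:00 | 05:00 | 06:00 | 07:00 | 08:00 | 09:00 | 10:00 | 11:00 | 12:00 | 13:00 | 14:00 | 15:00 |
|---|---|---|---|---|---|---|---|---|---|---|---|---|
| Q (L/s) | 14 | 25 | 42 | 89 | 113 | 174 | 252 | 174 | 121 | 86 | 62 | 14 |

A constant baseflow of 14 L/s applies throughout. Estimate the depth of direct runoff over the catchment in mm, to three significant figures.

d ≈ 66.0 mm

Direct runoff: 0.0, 11.0, 28.0, 75.0, 99.0, 160.0, 238.0, 160.0, 107.0, 72.0, 48.0, 0.0 L/s; ΣQ_DR = 998.0 L/s.
V = ΣQ_DR · Δt = 998.0 × 3600 s = 3.593 × 10^6 L.
Over A = 5.44 ha, depth = V / A = 66.0 mm.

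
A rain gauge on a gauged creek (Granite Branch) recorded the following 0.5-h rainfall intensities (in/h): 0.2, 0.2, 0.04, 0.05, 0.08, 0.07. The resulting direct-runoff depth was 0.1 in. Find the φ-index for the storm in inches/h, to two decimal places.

φ ≈ 0.10 in/h

Only the 2 blocks with intensity above φ contribute runoff: 0.2, 0.2 in/h.
Σ(I−φ)·Δt = d  ⇒  (0.2+0.2 − 2φ)·0.5 = 0.1
φ = (0.4000 − 0.1/0.5) / 2 = 0.10 in/h.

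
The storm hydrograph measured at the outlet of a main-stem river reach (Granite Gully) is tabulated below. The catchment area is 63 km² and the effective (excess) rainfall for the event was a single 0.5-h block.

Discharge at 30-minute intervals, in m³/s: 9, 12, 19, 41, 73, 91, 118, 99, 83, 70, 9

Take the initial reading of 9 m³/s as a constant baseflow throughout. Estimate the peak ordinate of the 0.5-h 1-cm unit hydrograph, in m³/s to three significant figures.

Direct runoff: 0.0, 3.0, 10.0, 32.0, 64.0, 82.0, 109.0, 90.0, 74.0, 61.0, 0.0 m³/s; ΣQ_DR = 525.0 m³/s, peak = 109.0 m³/s.
Runoff depth d = ΣQ_DR·Δt / A = 525.0 × 1800 / (63 km²) = 15.00 mm.
The 1-cm UH is the DRH scaled by (10 mm)/d, so U_p = 109.0 × 10/15.00 = 72.7 m³/s.

U_p ≈ 72.7 m³/s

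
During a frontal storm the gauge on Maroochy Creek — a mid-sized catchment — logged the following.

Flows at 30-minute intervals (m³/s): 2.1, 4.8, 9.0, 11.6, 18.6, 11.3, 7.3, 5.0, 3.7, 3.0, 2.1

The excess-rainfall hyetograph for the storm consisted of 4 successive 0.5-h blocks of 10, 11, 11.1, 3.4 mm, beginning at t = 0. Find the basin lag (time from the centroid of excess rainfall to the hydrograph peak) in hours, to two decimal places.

Centroid of excess rainfall: t_c = Σ P_i·t̄_i / ΣP_i = 0.8613 h (block centres at 0.25, 0.75, 1.25, 1.75 h).
Hydrograph peak occurs at t = 2 h, so basin lag t_L = 2 − 0.8613 = 1.14 h.

t_L ≈ 1.14 h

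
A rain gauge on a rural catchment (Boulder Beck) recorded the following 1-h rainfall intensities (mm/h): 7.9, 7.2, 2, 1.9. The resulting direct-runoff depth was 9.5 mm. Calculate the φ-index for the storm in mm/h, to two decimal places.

Only the 2 blocks with intensity above φ contribute runoff: 7.9, 7.2 mm/h.
Σ(I−φ)·Δt = d  ⇒  (7.9+7.2 − 2φ)·1 = 9.5
φ = (15.10 − 9.5/1) / 2 = 2.80 mm/h.

φ ≈ 2.80 mm/h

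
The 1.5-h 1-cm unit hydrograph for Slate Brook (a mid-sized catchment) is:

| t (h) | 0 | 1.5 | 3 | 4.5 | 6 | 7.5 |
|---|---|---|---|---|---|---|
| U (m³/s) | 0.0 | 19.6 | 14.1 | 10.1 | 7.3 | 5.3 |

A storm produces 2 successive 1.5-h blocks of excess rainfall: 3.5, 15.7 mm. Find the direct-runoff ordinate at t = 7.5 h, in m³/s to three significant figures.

By discrete convolution, Q_j = Σ (P_i / 10 mm) · U_{j−i}.
At t = 7.5 h (j=5): Q = (3.5/10)·5.3 + (15.7/10)·7.3 = 13.3 m³/s.

Q ≈ 13.3 m³/s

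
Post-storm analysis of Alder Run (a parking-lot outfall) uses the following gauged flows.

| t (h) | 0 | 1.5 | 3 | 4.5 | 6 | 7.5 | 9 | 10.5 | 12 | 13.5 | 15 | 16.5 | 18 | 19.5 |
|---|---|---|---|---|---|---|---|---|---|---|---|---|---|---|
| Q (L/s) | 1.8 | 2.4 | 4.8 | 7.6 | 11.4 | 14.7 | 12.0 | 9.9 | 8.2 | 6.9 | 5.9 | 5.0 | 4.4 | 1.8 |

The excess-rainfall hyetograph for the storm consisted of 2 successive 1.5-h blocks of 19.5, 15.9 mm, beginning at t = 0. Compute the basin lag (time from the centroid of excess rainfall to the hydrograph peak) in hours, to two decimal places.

Centroid of excess rainfall: t_c = Σ P_i·t̄_i / ΣP_i = 1.4237 h (block centres at 0.75, 2.25 h).
Hydrograph peak occurs at t = 7.5 h, so basin lag t_L = 7.5 − 1.4237 = 6.08 h.

t_L ≈ 6.08 h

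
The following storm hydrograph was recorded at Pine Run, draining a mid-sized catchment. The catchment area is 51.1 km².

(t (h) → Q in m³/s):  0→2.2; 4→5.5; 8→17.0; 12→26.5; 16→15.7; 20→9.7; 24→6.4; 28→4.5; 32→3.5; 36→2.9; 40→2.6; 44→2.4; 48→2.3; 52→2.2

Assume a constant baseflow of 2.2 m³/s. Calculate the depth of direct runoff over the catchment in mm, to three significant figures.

d ≈ 20.5 mm

Direct runoff: 0.0, 3.3, 14.8, 24.3, 13.5, 7.5, 4.2, 2.3, 1.3, 0.7, 0.4, 0.2, 0.1, 0.0 m³/s; ΣQ_DR = 72.60 m³/s.
V = ΣQ_DR · Δt = 72.60 × 14400 s = 1.045 × 10^6 m³.
Over A = 51.1 km², depth = V / A = 20.5 mm.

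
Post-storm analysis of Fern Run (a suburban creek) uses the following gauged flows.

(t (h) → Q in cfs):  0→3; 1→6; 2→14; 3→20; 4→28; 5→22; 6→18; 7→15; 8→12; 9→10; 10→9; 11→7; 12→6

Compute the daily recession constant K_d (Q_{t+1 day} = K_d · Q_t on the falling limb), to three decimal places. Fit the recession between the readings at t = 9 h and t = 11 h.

K_d ≈ 0.014

Between t = 9 h and t = 11 h the flow falls from 10 to 7 cfs over 2×1 h = 2 h.
Per-interval ratio K = (7/10)^(1/2) = 0.8367; K_d = K^(24/1) = 0.014.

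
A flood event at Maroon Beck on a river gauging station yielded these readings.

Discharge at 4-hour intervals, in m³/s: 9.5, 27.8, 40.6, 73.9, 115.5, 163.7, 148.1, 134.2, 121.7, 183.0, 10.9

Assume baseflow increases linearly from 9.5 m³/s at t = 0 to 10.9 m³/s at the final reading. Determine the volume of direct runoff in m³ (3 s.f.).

V ≈ 1.32 × 10^7 m³

Direct-runoff ordinates (Q − Q_b): 0.00, 18.16, 30.82, 63.98, 105.44, 153.50, 137.76, 123.72, 111.08, 172.24, 0.00 m³/s.
ΣQ_DR = 916.7 m³/s.
With Δt = 4 h = 14400 s, V = ΣQ_DR · Δt = 916.7 × 14400 = 1.32 × 10^7 m³.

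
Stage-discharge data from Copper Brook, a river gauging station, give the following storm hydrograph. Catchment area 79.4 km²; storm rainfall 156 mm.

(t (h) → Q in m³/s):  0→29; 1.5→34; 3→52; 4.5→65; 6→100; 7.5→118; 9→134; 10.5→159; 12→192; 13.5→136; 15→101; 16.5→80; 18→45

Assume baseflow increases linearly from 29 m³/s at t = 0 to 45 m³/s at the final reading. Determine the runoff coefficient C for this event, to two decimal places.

C ≈ 0.33

ΣQ_DR = 764.0 m³/s; V = ΣQ_DR·Δt = 4.126 × 10^6 m³.
Runoff depth d = V / A = 51.96 mm.
C = d / P = 51.96 / 156 = 0.33.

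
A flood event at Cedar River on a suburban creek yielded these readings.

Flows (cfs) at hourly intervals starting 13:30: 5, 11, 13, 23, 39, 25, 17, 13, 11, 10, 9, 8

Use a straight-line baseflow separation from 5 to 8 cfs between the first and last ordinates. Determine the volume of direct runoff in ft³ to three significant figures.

V ≈ 3.82 × 10^5 ft³

Direct-runoff ordinates (Q − Q_b): 0.00, 5.73, 7.45, 17.18, 32.91, 18.64, 10.36, 6.09, 3.82, 2.55, 1.27, 0.00 cfs.
ΣQ_DR = 106.0 cfs.
With Δt = 1 h = 3600 s, V = ΣQ_DR · Δt = 106.0 × 3600 = 3.82 × 10^5 ft³.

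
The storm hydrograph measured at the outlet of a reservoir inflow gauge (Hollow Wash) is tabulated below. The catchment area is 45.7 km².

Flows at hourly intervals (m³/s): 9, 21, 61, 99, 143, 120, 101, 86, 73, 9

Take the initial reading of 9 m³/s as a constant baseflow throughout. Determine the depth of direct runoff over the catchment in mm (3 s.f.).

Direct runoff: 0.0, 12.0, 52.0, 90.0, 134.0, 111.0, 92.0, 77.0, 64.0, 0.0 m³/s; ΣQ_DR = 632.0 m³/s.
V = ΣQ_DR · Δt = 632.0 × 3600 s = 2.275 × 10^6 m³.
Over A = 45.7 km², depth = V / A = 49.8 mm.

d ≈ 49.8 mm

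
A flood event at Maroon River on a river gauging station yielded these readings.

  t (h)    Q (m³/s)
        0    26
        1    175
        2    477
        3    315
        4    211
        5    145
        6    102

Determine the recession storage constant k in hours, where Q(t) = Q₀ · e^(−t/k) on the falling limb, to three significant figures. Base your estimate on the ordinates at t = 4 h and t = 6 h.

On the falling limb, Q drops from 211 to 102 m³/s between t = 4 h and t = 6 h (Δt = 2 h).
k = −Δt / ln(Q₂/Q₁) = −2 / ln(102/211) = 2.75 h.

k ≈ 2.75 h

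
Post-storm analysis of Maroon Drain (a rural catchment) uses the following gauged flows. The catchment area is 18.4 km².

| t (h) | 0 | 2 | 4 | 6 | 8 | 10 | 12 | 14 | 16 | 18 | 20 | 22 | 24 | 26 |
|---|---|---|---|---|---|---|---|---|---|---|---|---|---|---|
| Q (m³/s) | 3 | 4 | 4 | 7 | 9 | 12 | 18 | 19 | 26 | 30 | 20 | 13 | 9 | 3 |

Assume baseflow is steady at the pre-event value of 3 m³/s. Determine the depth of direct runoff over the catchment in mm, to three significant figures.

Direct runoff: 0.0, 1.0, 1.0, 4.0, 6.0, 9.0, 15.0, 16.0, 23.0, 27.0, 17.0, 10.0, 6.0, 0.0 m³/s; ΣQ_DR = 135.0 m³/s.
V = ΣQ_DR · Δt = 135.0 × 7200 s = 9.720 × 10^5 m³.
Over A = 18.4 km², depth = V / A = 52.8 mm.

d ≈ 52.8 mm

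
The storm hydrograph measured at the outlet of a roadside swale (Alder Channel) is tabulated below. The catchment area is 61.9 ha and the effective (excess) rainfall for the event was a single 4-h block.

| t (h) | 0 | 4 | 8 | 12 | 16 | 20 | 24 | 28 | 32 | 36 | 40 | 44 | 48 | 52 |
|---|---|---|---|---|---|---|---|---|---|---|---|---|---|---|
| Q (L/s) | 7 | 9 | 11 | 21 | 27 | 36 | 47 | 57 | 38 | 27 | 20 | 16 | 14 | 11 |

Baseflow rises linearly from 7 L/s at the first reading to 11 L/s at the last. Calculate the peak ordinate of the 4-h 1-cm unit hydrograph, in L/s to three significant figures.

U_p ≈ 95.7 L/s

Direct runoff: 0.00, 1.69, 3.38, 13.08, 18.77, 27.46, 38.15, 47.85, 28.54, 17.23, 9.92, 5.62, 3.31, 0.00 L/s; ΣQ_DR = 215.0 L/s, peak = 47.85 L/s.
Runoff depth d = ΣQ_DR·Δt / A = 215.0 × 14400 / (61.9 ha) = 5.002 mm.
The 1-cm UH is the DRH scaled by (10 mm)/d, so U_p = 47.85 × 10/5.002 = 95.7 L/s.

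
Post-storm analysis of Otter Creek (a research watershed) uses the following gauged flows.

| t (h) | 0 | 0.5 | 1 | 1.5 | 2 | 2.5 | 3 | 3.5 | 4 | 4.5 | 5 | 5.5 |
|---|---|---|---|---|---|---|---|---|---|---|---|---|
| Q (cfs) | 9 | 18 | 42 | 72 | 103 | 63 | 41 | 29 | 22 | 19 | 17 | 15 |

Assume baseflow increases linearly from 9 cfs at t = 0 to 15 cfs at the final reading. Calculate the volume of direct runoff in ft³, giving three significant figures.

Direct-runoff ordinates (Q − Q_b): 0.00, 8.45, 31.91, 61.36, 91.82, 51.27, 28.73, 16.18, 8.64, 5.09, 2.55, 0.00 cfs.
ΣQ_DR = 306.0 cfs.
With Δt = 0.5 h = 1800 s, V = ΣQ_DR · Δt = 306.0 × 1800 = 5.51 × 10^5 ft³.

V ≈ 5.51 × 10^5 ft³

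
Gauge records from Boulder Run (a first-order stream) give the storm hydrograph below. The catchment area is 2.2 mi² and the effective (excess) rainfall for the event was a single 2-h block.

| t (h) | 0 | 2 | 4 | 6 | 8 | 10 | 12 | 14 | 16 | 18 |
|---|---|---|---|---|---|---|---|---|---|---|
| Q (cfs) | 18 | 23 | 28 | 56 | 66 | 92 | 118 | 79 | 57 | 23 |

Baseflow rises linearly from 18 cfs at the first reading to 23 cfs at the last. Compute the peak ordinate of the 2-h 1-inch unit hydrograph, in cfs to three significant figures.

Direct runoff: 0.00, 4.44, 8.89, 36.33, 45.78, 71.22, 96.67, 57.11, 34.56, 0.00 cfs; ΣQ_DR = 355.0 cfs, peak = 96.67 cfs.
Runoff depth d = ΣQ_DR·Δt / A = 355.0 × 7200 / (2.2 mi²) = 0.5001 in.
The 1-inch UH is the DRH scaled by (1 in)/d, so U_p = 96.67 × 1/0.5001 = 193 cfs.

U_p ≈ 193 cfs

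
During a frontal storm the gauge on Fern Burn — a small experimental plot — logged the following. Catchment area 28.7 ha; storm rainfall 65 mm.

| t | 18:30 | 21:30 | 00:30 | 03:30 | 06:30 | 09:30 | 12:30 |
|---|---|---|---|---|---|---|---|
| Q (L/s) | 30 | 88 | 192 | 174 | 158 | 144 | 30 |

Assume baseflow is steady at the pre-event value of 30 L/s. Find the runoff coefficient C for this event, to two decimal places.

ΣQ_DR = 606.0 L/s; V = ΣQ_DR·Δt = 6.545 × 10^6 L.
Runoff depth d = V / A = 22.80 mm.
C = d / P = 22.80 / 65 = 0.35.

C ≈ 0.35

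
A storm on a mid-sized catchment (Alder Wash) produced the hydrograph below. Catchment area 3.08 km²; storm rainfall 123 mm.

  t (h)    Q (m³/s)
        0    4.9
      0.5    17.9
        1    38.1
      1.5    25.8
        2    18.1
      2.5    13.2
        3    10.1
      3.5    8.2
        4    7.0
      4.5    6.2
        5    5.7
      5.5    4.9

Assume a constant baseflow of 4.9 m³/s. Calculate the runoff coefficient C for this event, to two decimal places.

ΣQ_DR = 101.3 m³/s; V = ΣQ_DR·Δt = 1.823 × 10^5 m³.
Runoff depth d = V / A = 59.20 mm.
C = d / P = 59.20 / 123 = 0.48.

C ≈ 0.48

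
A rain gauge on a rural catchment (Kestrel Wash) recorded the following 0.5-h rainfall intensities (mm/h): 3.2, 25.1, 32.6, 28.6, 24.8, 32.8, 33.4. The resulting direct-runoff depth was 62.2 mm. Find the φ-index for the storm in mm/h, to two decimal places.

Only the 6 blocks with intensity above φ contribute runoff: 25.1, 32.6, 28.6, 24.8, 32.8, 33.4 mm/h.
Σ(I−φ)·Δt = d  ⇒  (25.1+32.6+28.6+24.8+32.8+33.4 − 6φ)·0.5 = 62.2
φ = (177.3 − 62.2/0.5) / 6 = 8.82 mm/h.

φ ≈ 8.82 mm/h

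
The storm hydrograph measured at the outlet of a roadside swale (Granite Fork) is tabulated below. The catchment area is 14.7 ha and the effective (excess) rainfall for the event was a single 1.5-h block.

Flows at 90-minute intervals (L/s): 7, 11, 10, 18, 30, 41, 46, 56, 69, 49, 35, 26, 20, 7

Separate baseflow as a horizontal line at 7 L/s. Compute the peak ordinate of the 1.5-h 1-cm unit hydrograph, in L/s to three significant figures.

Direct runoff: 0.0, 4.0, 3.0, 11.0, 23.0, 34.0, 39.0, 49.0, 62.0, 42.0, 28.0, 19.0, 13.0, 0.0 L/s; ΣQ_DR = 327.0 L/s, peak = 62.0 L/s.
Runoff depth d = ΣQ_DR·Δt / A = 327.0 × 5400 / (14.7 ha) = 12.01 mm.
The 1-cm UH is the DRH scaled by (10 mm)/d, so U_p = 62.0 × 10/12.01 = 51.6 L/s.

U_p ≈ 51.6 L/s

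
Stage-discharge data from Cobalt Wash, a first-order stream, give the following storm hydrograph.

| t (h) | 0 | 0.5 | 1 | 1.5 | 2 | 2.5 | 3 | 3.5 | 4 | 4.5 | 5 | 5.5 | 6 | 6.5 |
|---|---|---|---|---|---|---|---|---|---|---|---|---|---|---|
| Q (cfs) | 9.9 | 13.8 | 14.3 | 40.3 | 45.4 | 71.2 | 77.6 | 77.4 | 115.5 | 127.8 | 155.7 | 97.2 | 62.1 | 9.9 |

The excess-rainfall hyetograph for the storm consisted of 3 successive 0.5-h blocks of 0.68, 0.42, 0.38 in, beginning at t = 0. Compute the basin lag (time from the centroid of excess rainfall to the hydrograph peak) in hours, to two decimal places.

Centroid of excess rainfall: t_c = Σ P_i·t̄_i / ΣP_i = 0.6486 h (block centres at 0.25, 0.75, 1.25 h).
Hydrograph peak occurs at t = 5 h, so basin lag t_L = 5 − 0.6486 = 4.35 h.

t_L ≈ 4.35 h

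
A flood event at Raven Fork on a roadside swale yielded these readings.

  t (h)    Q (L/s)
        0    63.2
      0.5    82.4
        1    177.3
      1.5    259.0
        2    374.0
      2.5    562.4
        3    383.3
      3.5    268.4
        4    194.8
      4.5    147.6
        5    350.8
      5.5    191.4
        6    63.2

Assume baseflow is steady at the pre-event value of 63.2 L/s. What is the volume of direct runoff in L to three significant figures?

V ≈ 4.13 × 10^6 L

Direct-runoff ordinates (Q − Q_b): 0.0, 19.2, 114.1, 195.8, 310.8, 499.2, 320.1, 205.2, 131.6, 84.4, 287.6, 128.2, 0.0 L/s.
ΣQ_DR = 2296 L/s.
With Δt = 0.5 h = 1800 s, V = ΣQ_DR · Δt = 2296 × 1800 = 4.13 × 10^6 L.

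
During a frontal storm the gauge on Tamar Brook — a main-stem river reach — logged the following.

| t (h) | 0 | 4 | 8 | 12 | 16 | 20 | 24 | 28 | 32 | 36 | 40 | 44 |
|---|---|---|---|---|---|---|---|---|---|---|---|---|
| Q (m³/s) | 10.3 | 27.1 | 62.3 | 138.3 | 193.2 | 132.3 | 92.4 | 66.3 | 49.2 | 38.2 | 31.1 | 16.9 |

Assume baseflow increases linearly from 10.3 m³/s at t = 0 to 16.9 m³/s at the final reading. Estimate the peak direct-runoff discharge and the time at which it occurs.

Q_p = 180.50 m³/s at t = 16 h

Subtracting baseflow gives direct-runoff ordinates: 0.00, 16.20, 50.80, 126.20, 180.50, 119.00, 78.50, 51.80, 34.10, 22.50, 14.80, 0.00 m³/s.
The maximum is 180.50 m³/s, occurring at the reading for t = 16 h.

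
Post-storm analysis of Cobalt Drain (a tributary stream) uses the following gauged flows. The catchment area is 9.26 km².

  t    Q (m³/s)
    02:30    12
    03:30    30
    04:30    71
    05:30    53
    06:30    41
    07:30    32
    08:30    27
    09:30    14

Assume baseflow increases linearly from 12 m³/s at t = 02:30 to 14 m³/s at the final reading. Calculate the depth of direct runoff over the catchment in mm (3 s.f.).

Direct runoff: 0.00, 17.71, 58.43, 40.14, 27.86, 18.57, 13.29, 0.00 m³/s; ΣQ_DR = 176.0 m³/s.
V = ΣQ_DR · Δt = 176.0 × 3600 s = 6.336 × 10^5 m³.
Over A = 9.26 km², depth = V / A = 68.4 mm.

d ≈ 68.4 mm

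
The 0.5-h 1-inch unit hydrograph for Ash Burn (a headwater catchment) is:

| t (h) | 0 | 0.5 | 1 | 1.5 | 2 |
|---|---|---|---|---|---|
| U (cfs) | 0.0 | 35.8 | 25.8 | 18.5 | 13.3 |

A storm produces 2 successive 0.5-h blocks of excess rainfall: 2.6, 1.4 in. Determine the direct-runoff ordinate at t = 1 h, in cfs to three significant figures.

Q ≈ 117 cfs

By discrete convolution, Q_j = Σ (P_i / 1 in) · U_{j−i}.
At t = 1 h (j=2): Q = (2.6/1)·25.8 + (1.4/1)·35.8 = 117 cfs.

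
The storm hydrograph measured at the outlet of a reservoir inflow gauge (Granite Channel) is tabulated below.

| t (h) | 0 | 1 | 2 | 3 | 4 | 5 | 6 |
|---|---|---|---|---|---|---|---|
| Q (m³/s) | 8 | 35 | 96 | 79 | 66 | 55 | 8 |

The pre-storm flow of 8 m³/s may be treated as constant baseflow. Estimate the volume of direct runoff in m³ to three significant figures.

V ≈ 1.05 × 10^6 m³

Direct-runoff ordinates (Q − Q_b): 0.0, 27.0, 88.0, 71.0, 58.0, 47.0, 0.0 m³/s.
ΣQ_DR = 291.0 m³/s.
With Δt = 1 h = 3600 s, V = ΣQ_DR · Δt = 291.0 × 3600 = 1.05 × 10^6 m³.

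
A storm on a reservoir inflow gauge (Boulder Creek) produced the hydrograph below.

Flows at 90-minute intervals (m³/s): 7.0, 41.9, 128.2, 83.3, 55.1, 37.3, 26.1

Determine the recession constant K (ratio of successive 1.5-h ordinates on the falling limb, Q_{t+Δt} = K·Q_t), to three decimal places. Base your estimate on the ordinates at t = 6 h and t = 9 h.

Using the recession-limb readings at t = 6 h and t = 9 h: Q falls from 55.1 to 26.1 m³/s over 2 intervals.
K = (Q₂/Q₁)^(1/2) = (26.1/55.1)^(1/2) = 0.688.

K ≈ 0.688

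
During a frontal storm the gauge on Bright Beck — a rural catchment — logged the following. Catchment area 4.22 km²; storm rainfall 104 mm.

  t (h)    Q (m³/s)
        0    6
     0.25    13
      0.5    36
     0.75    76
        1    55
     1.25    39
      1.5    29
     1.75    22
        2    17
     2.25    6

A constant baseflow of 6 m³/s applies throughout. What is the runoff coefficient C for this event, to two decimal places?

C ≈ 0.49

ΣQ_DR = 239.0 m³/s; V = ΣQ_DR·Δt = 2.151 × 10^5 m³.
Runoff depth d = V / A = 50.97 mm.
C = d / P = 50.97 / 104 = 0.49.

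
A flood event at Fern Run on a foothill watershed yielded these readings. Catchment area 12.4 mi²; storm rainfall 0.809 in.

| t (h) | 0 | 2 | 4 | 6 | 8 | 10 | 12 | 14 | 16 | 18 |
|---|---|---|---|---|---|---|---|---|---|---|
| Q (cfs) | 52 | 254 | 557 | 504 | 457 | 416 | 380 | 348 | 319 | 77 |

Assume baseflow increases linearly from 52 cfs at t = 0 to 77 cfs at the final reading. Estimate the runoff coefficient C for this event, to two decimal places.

ΣQ_DR = 2719 cfs; V = ΣQ_DR·Δt = 1.958 × 10^7 ft³.
Runoff depth d = V / A = 0.6796 in.
C = d / P = 0.6796 / 0.809 = 0.84.

C ≈ 0.84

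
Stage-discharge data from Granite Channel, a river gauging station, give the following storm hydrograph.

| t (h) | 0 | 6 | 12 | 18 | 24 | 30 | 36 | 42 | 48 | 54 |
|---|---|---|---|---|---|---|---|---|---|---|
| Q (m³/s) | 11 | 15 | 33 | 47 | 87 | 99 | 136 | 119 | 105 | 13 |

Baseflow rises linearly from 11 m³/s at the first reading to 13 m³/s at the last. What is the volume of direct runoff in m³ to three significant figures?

V ≈ 1.18 × 10^7 m³

Direct-runoff ordinates (Q − Q_b): 0.00, 3.78, 21.56, 35.33, 75.11, 86.89, 123.67, 106.44, 92.22, 0.00 m³/s.
ΣQ_DR = 545.0 m³/s.
With Δt = 6 h = 21600 s, V = ΣQ_DR · Δt = 545.0 × 21600 = 1.18 × 10^7 m³.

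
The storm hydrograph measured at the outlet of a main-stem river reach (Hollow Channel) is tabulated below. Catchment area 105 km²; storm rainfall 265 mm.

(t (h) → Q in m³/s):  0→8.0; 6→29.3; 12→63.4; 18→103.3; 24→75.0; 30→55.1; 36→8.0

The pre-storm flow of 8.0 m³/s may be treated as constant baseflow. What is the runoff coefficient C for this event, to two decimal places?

C ≈ 0.22

ΣQ_DR = 286.1 m³/s; V = ΣQ_DR·Δt = 6.180 × 10^6 m³.
Runoff depth d = V / A = 58.85 mm.
C = d / P = 58.85 / 265 = 0.22.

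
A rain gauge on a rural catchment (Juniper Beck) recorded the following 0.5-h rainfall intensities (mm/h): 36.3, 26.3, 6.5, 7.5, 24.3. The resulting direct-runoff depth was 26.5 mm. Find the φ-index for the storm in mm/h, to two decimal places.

Only the 3 blocks with intensity above φ contribute runoff: 36.3, 26.3, 24.3 mm/h.
Σ(I−φ)·Δt = d  ⇒  (36.3+26.3+24.3 − 3φ)·0.5 = 26.5
φ = (86.90 − 26.5/0.5) / 3 = 11.30 mm/h.

φ ≈ 11.30 mm/h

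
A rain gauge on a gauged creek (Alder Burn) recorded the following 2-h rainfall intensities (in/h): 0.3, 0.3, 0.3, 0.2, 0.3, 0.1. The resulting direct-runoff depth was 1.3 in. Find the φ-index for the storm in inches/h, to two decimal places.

Only the 5 blocks with intensity above φ contribute runoff: 0.3, 0.3, 0.3, 0.2, 0.3 in/h.
Σ(I−φ)·Δt = d  ⇒  (0.3+0.3+0.3+0.2+0.3 − 5φ)·2 = 1.3
φ = (1.400 − 1.3/2) / 5 = 0.15 in/h.

φ ≈ 0.15 in/h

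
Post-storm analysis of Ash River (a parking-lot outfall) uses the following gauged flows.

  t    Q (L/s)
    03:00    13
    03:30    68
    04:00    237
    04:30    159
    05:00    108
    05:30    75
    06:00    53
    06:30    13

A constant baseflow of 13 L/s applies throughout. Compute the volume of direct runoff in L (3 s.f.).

V ≈ 1.12 × 10^6 L

Direct-runoff ordinates (Q − Q_b): 0.0, 55.0, 224.0, 146.0, 95.0, 62.0, 40.0, 0.0 L/s.
ΣQ_DR = 622.0 L/s.
With Δt = 0.5 h = 1800 s, V = ΣQ_DR · Δt = 622.0 × 1800 = 1.12 × 10^6 L.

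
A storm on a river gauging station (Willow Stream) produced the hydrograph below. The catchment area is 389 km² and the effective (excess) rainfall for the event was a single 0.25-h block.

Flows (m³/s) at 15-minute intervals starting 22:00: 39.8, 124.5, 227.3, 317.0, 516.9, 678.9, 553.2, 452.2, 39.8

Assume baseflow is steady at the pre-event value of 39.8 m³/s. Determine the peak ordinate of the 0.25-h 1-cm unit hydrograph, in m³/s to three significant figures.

U_p ≈ 1070 m³/s

Direct runoff: 0.0, 84.7, 187.5, 277.2, 477.1, 639.1, 513.4, 412.4, 0.0 m³/s; ΣQ_DR = 2591 m³/s, peak = 639.1 m³/s.
Runoff depth d = ΣQ_DR·Δt / A = 2591 × 900 / (389 km²) = 5.996 mm.
The 1-cm UH is the DRH scaled by (10 mm)/d, so U_p = 639.1 × 10/5.996 = 1070 m³/s.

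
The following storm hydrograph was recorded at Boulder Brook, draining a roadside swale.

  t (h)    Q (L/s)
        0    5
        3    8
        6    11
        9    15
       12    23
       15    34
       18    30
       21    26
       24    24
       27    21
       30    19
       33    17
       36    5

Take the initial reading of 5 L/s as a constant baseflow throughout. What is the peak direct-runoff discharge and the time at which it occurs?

Q_p = 29.0 L/s at t = 15 h

Subtracting baseflow gives direct-runoff ordinates: 0.0, 3.0, 6.0, 10.0, 18.0, 29.0, 25.0, 21.0, 19.0, 16.0, 14.0, 12.0, 0.0 L/s.
The maximum is 29.0 L/s, occurring at the reading for t = 15 h.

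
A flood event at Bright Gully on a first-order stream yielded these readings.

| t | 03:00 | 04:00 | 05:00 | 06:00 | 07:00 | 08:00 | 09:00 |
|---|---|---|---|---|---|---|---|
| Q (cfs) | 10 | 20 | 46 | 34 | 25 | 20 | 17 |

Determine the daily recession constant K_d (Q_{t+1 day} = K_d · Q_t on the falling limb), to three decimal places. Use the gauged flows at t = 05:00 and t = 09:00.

Between t = 05:00 and t = 09:00 the flow falls from 46 to 17 cfs over 4×1 h = 4 h.
Per-interval ratio K = (17/46)^(1/4) = 0.7797; K_d = K^(24/1) = 0.003.

K_d ≈ 0.003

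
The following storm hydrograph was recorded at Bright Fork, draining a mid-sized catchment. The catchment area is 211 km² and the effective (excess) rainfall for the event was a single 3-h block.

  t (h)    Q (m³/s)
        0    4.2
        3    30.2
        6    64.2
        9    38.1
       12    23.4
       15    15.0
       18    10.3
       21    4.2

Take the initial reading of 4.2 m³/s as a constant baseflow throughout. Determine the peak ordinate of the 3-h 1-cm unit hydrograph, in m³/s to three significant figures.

U_p ≈ 75.1 m³/s

Direct runoff: 0.0, 26.0, 60.0, 33.9, 19.2, 10.8, 6.1, 0.0 m³/s; ΣQ_DR = 156.0 m³/s, peak = 60.0 m³/s.
Runoff depth d = ΣQ_DR·Δt / A = 156.0 × 10800 / (211 km²) = 7.985 mm.
The 1-cm UH is the DRH scaled by (10 mm)/d, so U_p = 60.0 × 10/7.985 = 75.1 m³/s.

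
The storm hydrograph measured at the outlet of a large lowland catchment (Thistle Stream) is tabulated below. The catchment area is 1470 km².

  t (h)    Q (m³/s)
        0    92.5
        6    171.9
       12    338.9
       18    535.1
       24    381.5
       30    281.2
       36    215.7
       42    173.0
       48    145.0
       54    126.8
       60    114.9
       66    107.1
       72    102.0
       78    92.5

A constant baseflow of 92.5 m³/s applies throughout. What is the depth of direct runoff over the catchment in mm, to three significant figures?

Direct runoff: 0.0, 79.4, 246.4, 442.6, 289.0, 188.7, 123.2, 80.5, 52.5, 34.3, 22.4, 14.6, 9.5, 0.0 m³/s; ΣQ_DR = 1583 m³/s.
V = ΣQ_DR · Δt = 1583 × 21600 s = 3.419 × 10^7 m³.
Over A = 1470 km², depth = V / A = 23.3 mm.

d ≈ 23.3 mm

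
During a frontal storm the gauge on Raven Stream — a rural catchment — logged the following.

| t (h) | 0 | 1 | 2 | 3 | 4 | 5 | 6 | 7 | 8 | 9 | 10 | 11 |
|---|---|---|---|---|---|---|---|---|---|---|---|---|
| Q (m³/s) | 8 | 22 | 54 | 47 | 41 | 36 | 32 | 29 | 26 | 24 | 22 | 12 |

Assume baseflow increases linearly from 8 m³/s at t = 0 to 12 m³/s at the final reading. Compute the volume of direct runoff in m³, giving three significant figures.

V ≈ 8.39 × 10^5 m³

Direct-runoff ordinates (Q − Q_b): 0.00, 13.64, 45.27, 37.91, 31.55, 26.18, 21.82, 18.45, 15.09, 12.73, 10.36, 0.00 m³/s.
ΣQ_DR = 233.0 m³/s.
With Δt = 1 h = 3600 s, V = ΣQ_DR · Δt = 233.0 × 3600 = 8.39 × 10^5 m³.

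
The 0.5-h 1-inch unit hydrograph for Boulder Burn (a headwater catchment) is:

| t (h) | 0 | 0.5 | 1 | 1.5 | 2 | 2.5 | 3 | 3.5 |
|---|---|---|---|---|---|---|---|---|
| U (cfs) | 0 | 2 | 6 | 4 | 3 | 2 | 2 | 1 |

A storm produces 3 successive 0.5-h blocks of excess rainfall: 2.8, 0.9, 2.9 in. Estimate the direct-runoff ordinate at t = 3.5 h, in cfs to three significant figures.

By discrete convolution, Q_j = Σ (P_i / 1 in) · U_{j−i}.
At t = 3.5 h (j=7): Q = (2.8/1)·1 + (0.9/1)·2 + (2.9/1)·2 = 10.4 cfs.

Q ≈ 10.4 cfs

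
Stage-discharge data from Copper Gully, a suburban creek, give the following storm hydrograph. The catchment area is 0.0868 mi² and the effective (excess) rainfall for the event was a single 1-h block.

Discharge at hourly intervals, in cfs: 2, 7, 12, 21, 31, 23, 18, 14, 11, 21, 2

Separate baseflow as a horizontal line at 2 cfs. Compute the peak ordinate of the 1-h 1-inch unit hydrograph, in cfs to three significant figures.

U_p ≈ 11.6 cfs

Direct runoff: 0.0, 5.0, 10.0, 19.0, 29.0, 21.0, 16.0, 12.0, 9.0, 19.0, 0.0 cfs; ΣQ_DR = 140.0 cfs, peak = 29.0 cfs.
Runoff depth d = ΣQ_DR·Δt / A = 140.0 × 3600 / (0.0868 mi²) = 2.499 in.
The 1-inch UH is the DRH scaled by (1 in)/d, so U_p = 29.0 × 1/2.499 = 11.6 cfs.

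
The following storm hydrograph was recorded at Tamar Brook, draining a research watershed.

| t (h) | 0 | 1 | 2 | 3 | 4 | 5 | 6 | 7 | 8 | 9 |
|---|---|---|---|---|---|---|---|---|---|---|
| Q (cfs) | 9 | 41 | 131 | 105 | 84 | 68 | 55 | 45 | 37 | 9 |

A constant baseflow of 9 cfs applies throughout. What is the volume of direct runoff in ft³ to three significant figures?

V ≈ 1.78 × 10^6 ft³

Direct-runoff ordinates (Q − Q_b): 0.0, 32.0, 122.0, 96.0, 75.0, 59.0, 46.0, 36.0, 28.0, 0.0 cfs.
ΣQ_DR = 494.0 cfs.
With Δt = 1 h = 3600 s, V = ΣQ_DR · Δt = 494.0 × 3600 = 1.78 × 10^6 ft³.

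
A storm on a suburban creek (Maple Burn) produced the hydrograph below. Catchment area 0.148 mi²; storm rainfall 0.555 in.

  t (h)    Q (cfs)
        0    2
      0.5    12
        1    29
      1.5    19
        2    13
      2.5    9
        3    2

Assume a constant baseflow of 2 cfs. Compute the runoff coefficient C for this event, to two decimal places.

ΣQ_DR = 72.00 cfs; V = ΣQ_DR·Δt = 1.296 × 10^5 ft³.
Runoff depth d = V / A = 0.3769 in.
C = d / P = 0.3769 / 0.555 = 0.68.

C ≈ 0.68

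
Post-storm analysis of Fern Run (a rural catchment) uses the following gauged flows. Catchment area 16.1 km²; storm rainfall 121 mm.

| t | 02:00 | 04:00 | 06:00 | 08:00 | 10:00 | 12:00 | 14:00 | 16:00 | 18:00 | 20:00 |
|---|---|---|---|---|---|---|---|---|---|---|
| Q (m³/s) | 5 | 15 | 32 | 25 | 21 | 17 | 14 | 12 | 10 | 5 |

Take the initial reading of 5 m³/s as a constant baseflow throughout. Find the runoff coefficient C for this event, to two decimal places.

ΣQ_DR = 106.0 m³/s; V = ΣQ_DR·Δt = 7.632 × 10^5 m³.
Runoff depth d = V / A = 47.40 mm.
C = d / P = 47.40 / 121 = 0.39.

C ≈ 0.39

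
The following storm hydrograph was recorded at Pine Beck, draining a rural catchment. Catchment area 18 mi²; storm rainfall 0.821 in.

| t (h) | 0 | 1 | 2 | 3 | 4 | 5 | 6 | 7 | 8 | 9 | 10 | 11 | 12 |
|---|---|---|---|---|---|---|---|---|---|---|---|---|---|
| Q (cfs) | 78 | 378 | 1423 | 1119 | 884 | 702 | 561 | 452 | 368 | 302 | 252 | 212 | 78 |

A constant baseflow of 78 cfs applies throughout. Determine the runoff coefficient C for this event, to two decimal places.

ΣQ_DR = 5795 cfs; V = ΣQ_DR·Δt = 2.086 × 10^7 ft³.
Runoff depth d = V / A = 0.4989 in.
C = d / P = 0.4989 / 0.821 = 0.61.

C ≈ 0.61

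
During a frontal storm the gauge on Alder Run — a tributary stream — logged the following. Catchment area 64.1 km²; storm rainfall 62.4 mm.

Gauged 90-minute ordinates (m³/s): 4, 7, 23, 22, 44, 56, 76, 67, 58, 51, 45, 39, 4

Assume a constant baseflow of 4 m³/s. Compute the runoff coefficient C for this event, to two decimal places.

ΣQ_DR = 444.0 m³/s; V = ΣQ_DR·Δt = 2.398 × 10^6 m³.
Runoff depth d = V / A = 37.40 mm.
C = d / P = 37.40 / 62.4 = 0.60.

C ≈ 0.60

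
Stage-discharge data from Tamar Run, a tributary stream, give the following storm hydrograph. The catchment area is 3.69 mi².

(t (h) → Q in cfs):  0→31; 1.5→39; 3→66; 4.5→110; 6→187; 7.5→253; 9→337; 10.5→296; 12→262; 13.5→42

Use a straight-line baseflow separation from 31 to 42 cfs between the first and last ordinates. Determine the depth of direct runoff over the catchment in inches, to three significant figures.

Direct runoff: 0.00, 6.78, 32.56, 75.33, 151.11, 215.89, 298.67, 256.44, 221.22, 0.00 cfs; ΣQ_DR = 1258 cfs.
V = ΣQ_DR · Δt = 1258 × 5400 s = 6.793 × 10^6 ft³.
Over A = 3.69 mi², depth = V / A = 0.792 in.

d ≈ 0.792 in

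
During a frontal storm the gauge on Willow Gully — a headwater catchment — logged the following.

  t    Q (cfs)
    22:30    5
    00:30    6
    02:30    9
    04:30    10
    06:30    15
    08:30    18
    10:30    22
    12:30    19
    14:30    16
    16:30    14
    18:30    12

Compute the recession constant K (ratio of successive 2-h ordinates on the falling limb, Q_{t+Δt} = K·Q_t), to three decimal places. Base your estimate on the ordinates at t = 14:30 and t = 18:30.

Using the recession-limb readings at t = 14:30 and t = 18:30: Q falls from 16 to 12 cfs over 2 intervals.
K = (Q₂/Q₁)^(1/2) = (12/16)^(1/2) = 0.866.

K ≈ 0.866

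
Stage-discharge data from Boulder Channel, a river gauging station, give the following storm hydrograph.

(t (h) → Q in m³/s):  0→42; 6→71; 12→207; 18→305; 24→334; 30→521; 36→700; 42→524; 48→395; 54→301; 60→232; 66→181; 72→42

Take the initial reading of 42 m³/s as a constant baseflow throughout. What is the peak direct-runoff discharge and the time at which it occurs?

Q_p = 658.0 m³/s at t = 36 h

Subtracting baseflow gives direct-runoff ordinates: 0.0, 29.0, 165.0, 263.0, 292.0, 479.0, 658.0, 482.0, 353.0, 259.0, 190.0, 139.0, 0.0 m³/s.
The maximum is 658.0 m³/s, occurring at the reading for t = 36 h.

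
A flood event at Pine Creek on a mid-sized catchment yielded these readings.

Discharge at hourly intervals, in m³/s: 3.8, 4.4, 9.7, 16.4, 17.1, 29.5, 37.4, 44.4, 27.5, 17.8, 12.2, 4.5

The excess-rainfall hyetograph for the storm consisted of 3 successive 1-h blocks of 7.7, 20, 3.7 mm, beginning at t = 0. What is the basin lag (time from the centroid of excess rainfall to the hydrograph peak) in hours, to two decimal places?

Centroid of excess rainfall: t_c = Σ P_i·t̄_i / ΣP_i = 1.3726 h (block centres at 0.5, 1.5, 2.5 h).
Hydrograph peak occurs at t = 7 h, so basin lag t_L = 7 − 1.3726 = 5.63 h.

t_L ≈ 5.63 h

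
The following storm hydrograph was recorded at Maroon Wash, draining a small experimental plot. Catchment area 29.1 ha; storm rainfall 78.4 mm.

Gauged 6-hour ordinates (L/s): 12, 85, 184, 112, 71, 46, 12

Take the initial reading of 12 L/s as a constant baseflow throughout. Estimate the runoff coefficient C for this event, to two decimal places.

ΣQ_DR = 438.0 L/s; V = ΣQ_DR·Δt = 9.461 × 10^6 L.
Runoff depth d = V / A = 32.51 mm.
C = d / P = 32.51 / 78.4 = 0.41.

C ≈ 0.41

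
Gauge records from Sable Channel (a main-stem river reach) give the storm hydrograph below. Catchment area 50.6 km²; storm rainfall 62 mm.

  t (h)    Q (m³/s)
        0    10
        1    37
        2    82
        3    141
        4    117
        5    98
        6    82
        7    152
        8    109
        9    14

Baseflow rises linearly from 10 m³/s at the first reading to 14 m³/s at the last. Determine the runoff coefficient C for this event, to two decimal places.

ΣQ_DR = 722.0 m³/s; V = ΣQ_DR·Δt = 2.599 × 10^6 m³.
Runoff depth d = V / A = 51.37 mm.
C = d / P = 51.37 / 62 = 0.83.

C ≈ 0.83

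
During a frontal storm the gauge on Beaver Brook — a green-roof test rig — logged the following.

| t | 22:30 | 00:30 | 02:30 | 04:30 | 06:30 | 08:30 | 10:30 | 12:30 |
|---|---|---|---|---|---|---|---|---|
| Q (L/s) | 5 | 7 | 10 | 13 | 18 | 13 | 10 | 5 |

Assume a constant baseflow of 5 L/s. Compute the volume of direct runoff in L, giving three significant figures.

V ≈ 2.95 × 10^5 L

Direct-runoff ordinates (Q − Q_b): 0.0, 2.0, 5.0, 8.0, 13.0, 8.0, 5.0, 0.0 L/s.
ΣQ_DR = 41.00 L/s.
With Δt = 2 h = 7200 s, V = ΣQ_DR · Δt = 41.00 × 7200 = 2.95 × 10^5 L.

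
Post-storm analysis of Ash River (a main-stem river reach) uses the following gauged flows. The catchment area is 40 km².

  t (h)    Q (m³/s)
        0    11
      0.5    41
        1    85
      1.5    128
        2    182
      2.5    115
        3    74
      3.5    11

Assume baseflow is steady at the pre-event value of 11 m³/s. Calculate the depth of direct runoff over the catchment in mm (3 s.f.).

Direct runoff: 0.0, 30.0, 74.0, 117.0, 171.0, 104.0, 63.0, 0.0 m³/s; ΣQ_DR = 559.0 m³/s.
V = ΣQ_DR · Δt = 559.0 × 1800 s = 1.006 × 10^6 m³.
Over A = 40 km², depth = V / A = 25.2 mm.

d ≈ 25.2 mm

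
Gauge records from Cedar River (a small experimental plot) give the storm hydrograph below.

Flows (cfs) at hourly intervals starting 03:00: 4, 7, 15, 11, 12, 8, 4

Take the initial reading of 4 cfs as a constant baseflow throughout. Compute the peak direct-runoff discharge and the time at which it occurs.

Subtracting baseflow gives direct-runoff ordinates: 0.0, 3.0, 11.0, 7.0, 8.0, 4.0, 0.0 cfs.
The maximum is 11.0 cfs, occurring at the reading for t = 05:00.

Q_p = 11.0 cfs at t = 05:00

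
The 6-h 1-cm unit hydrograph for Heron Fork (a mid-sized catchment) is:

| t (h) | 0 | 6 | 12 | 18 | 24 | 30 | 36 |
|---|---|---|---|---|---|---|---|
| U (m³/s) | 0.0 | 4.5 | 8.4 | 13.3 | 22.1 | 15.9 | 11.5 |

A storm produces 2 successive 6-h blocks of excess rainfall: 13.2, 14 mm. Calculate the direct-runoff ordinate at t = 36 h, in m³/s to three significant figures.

Q ≈ 37.4 m³/s

By discrete convolution, Q_j = Σ (P_i / 10 mm) · U_{j−i}.
At t = 36 h (j=6): Q = (13.2/10)·11.5 + (14/10)·15.9 = 37.4 m³/s.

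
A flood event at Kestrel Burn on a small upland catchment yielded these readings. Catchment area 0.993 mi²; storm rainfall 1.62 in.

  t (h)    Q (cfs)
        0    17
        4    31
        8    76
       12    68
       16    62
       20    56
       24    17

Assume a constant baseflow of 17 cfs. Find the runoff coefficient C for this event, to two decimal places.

ΣQ_DR = 208.0 cfs; V = ΣQ_DR·Δt = 2.995 × 10^6 ft³.
Runoff depth d = V / A = 1.298 in.
C = d / P = 1.298 / 1.62 = 0.80.

C ≈ 0.80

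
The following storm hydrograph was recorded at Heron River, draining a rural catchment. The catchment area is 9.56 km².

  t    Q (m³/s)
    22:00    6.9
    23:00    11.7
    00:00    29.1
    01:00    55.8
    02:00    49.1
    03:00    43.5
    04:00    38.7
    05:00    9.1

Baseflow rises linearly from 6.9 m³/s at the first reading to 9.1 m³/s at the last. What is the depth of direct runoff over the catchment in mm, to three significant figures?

d ≈ 67.7 mm

Direct runoff: 0.00, 4.49, 21.57, 47.96, 40.94, 35.03, 29.91, 0.00 m³/s; ΣQ_DR = 179.9 m³/s.
V = ΣQ_DR · Δt = 179.9 × 3600 s = 6.476 × 10^5 m³.
Over A = 9.56 km², depth = V / A = 67.7 mm.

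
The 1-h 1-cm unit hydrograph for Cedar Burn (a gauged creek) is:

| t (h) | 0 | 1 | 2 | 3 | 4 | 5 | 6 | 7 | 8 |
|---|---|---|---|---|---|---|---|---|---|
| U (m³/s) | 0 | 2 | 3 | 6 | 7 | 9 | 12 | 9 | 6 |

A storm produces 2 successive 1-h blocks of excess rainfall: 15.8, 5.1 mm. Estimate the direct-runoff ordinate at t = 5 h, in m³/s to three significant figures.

Q ≈ 17.8 m³/s

By discrete convolution, Q_j = Σ (P_i / 10 mm) · U_{j−i}.
At t = 5 h (j=5): Q = (15.8/10)·9 + (5.1/10)·7 = 17.8 m³/s.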